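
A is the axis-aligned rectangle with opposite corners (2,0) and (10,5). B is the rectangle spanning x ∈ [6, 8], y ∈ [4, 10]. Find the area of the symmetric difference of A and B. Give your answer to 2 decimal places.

|A∩B|: x∈[6,8], y∈[4,5] → 2·1 = 2.
|A △ B| = |A| + |B| − 2·|A∩B| = 40 + 12 − 4 = 48.00.

48.00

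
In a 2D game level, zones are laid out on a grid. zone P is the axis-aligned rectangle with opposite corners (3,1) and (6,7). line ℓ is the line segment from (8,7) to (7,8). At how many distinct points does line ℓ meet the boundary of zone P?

The segment lies entirely outside zone P and never meets its boundary.

0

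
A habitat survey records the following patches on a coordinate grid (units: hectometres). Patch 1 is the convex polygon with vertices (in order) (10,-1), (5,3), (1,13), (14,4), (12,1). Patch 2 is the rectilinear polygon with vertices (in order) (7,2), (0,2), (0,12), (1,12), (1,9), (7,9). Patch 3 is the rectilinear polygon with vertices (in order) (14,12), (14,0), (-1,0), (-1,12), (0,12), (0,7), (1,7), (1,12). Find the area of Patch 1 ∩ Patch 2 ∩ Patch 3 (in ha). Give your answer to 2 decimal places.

The intersection is the polygon with vertices (2.6,9), (6.778,9), (7,8.846), (7,2), (6.25,2), (5,3).
By the shoelace formula its area is 20.56.

20.56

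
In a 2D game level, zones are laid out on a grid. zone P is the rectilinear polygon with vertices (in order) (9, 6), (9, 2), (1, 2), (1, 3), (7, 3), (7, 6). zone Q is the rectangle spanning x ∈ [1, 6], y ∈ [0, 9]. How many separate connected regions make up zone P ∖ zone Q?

zone P ∖ zone Q is a single connected region.

1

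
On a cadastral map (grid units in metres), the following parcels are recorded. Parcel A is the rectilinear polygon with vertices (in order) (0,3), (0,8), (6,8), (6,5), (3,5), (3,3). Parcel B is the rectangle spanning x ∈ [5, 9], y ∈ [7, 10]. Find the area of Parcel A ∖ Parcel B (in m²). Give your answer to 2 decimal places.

|Parcel A| = 24, |Parcel A∩Parcel B| = 1.
|Parcel A ∖ Parcel B| = |Parcel A| − |Parcel A∩Parcel B| = 24 − 1 = 23.00.

23.00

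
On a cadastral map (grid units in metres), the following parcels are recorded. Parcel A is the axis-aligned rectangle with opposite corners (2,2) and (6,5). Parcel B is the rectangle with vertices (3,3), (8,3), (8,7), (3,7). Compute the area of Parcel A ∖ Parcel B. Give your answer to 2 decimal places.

|Parcel A∩Parcel B|: x∈[3,6], y∈[3,5] → 3·2 = 6.
|Parcel A| = 12.
|Parcel A ∖ Parcel B| = |Parcel A| − |Parcel A∩Parcel B| = 12 − 6 = 6.00.

6.00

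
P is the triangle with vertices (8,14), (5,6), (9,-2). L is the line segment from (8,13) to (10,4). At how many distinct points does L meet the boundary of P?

The segment meets the boundary at (8.087,12.609).

1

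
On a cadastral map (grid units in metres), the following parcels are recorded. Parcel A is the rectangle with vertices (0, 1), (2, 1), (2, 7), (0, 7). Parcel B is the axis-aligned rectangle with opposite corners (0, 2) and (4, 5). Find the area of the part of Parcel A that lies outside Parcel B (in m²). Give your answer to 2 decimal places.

|Parcel A∩Parcel B|: x∈[0,2], y∈[2,5] → 2·3 = 6.
|Parcel A| = 12.
|Parcel A ∖ Parcel B| = |Parcel A| − |Parcel A∩Parcel B| = 12 − 6 = 6.00.

6.00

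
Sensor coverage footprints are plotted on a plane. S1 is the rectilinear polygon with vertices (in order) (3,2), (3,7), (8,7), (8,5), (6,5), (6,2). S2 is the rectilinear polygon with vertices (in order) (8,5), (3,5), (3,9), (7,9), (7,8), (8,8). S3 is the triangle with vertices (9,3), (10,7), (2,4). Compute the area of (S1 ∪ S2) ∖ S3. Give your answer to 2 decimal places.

|S1 ∪ S2| = 28.
|(S1 ∪ S2) ∩ S3| = 5.6339.
|(S1 ∪ S2) ∖ S3| = 28 − 5.6339 = 22.37.

22.37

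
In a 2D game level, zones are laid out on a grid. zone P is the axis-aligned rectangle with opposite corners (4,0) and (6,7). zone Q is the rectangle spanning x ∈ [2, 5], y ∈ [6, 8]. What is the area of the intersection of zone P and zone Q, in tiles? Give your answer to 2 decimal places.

1.00

|zone P∩zone Q|: x∈[4,5], y∈[6,7] → 1·1 = 1.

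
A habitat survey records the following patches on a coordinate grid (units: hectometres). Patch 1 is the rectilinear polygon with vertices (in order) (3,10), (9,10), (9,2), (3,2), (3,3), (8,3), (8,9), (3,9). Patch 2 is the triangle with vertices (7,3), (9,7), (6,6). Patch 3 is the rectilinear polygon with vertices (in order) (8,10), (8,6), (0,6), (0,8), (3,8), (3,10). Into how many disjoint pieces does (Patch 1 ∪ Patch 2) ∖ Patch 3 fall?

(Patch 1 ∪ Patch 2) ∖ Patch 3 is a single connected region.

1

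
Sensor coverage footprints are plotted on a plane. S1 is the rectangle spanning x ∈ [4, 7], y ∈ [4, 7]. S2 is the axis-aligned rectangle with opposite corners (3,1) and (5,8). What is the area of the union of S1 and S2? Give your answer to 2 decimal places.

By inclusion–exclusion:
Individual areas: |S1| = 9, |S2| = 14.
|S1∩S2|: x∈[4,5], y∈[4,7] → 1·3 = 3.
|S1 ∪ S2| = 23 − 3 = 20.00.

20.00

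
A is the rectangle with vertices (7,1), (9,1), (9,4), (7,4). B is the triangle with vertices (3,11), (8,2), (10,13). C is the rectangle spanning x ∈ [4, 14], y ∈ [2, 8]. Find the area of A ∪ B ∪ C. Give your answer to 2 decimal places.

By inclusion–exclusion:
Individual areas: |A| = 6, |B| = 36.5, |C| = 60.
|A∩B| = 1.4636.
|A∩C|: x∈[7,9], y∈[2,4] → 2·2 = 4.
|B∩C| = 13.2727.
|A∩B∩C| = 1.4636.
|A ∪ B ∪ C| = 102.5 − 18.7364 + 1.4636 = 85.23.

85.23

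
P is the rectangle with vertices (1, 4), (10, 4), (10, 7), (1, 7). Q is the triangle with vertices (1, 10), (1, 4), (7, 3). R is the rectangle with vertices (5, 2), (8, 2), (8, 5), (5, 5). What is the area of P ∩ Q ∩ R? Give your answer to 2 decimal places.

The intersection is the polygon with vertices (6.143,4), (5,4), (5,5), (5.286,5).
By the shoelace formula its area is 0.71.

0.71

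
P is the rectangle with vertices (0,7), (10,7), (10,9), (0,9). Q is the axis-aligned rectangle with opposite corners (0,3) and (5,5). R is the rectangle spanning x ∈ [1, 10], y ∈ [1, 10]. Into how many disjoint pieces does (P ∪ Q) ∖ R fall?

2

(P ∪ Q) ∖ R splits into 2 disjoint pieces (area 2, area 2).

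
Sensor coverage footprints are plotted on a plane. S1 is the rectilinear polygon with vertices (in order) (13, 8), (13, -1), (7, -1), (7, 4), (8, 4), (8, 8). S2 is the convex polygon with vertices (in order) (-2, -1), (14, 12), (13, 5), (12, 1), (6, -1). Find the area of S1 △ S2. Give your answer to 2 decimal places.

|S1| = 50, |S2| = 84.5, |S1∩S2| = 39.6955.
|S1 △ S2| = |S1| + |S2| − 2·|S1∩S2| = 50 + 84.5 − 79.391 = 55.11.

55.11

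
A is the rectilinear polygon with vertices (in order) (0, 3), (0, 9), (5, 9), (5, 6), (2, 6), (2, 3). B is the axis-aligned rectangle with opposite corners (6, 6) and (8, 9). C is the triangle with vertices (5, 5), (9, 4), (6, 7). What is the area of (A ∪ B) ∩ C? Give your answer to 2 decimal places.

0.50

The region (A ∪ B) ∩ C is the polygon with vertices (6,6), (6,7), (7,6).
By the shoelace formula its area is 0.50.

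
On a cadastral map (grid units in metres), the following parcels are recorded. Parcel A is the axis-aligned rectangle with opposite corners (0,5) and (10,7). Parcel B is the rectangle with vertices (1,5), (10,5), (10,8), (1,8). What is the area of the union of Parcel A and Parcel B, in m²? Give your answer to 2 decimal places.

By inclusion–exclusion:
Individual areas: |Parcel A| = 20, |Parcel B| = 27.
|Parcel A∩Parcel B|: x∈[1,10], y∈[5,7] → 9·2 = 18.
|Parcel A ∪ Parcel B| = 47 − 18 = 29.00.

29.00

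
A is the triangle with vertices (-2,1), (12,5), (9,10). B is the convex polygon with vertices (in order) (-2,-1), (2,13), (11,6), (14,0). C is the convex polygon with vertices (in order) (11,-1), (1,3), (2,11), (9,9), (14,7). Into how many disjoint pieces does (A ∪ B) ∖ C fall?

(A ∪ B) ∖ C splits into 3 disjoint pieces (area 39.6205, area 0.8477, area 4.158).

3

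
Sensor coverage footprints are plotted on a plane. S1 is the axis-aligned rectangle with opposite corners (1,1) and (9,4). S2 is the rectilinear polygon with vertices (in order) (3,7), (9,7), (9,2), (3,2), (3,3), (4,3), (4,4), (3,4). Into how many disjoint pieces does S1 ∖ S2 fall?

1

S1 ∖ S2 is a single connected region.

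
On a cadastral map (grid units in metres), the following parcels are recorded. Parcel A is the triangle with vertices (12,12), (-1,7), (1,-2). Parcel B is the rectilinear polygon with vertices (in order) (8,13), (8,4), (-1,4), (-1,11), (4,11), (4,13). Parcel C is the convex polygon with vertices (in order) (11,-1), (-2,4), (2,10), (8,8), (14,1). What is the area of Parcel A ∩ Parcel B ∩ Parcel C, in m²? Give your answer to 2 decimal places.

33.21

The intersection is the polygon with vertices (8,6.909), (5.714,4), (-0.333,4), (-0.75,5.875), (0.345,7.517), (4.571,9.143), (8,8).
By the shoelace formula its area is 33.21.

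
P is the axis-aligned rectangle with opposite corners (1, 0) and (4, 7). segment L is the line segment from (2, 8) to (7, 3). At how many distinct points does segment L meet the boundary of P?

The segment meets the boundary at (4,6), (3,7).

2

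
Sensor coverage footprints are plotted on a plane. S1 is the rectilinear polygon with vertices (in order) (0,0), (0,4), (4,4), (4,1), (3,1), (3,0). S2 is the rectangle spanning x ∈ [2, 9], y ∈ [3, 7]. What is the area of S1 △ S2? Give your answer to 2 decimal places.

|S1| = 15, |S2| = 28, |S1∩S2| = 2.
|S1 △ S2| = |S1| + |S2| − 2·|S1∩S2| = 15 + 28 − 4 = 39.00.

39.00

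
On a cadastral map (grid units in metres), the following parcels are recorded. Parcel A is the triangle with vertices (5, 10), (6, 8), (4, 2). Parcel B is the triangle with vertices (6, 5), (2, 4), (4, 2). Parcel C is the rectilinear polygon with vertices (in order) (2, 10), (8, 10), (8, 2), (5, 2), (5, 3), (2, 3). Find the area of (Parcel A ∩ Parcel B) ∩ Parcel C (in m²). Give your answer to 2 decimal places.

0.63

The region (Parcel A ∩ Parcel B) ∩ Parcel C is the polygon with vertices (4.323,4.581), (4.909,4.727), (4.333,3), (4.125,3).
By the shoelace formula its area is 0.63.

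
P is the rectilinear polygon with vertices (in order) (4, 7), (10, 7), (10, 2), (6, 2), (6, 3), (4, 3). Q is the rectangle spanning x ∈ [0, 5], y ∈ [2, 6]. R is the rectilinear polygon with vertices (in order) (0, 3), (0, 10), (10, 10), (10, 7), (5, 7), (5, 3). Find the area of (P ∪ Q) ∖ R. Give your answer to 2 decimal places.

|P ∪ Q| = 45.
|(P ∪ Q) ∩ R| = 16.
|(P ∪ Q) ∖ R| = 45 − 16 = 29.00.

29.00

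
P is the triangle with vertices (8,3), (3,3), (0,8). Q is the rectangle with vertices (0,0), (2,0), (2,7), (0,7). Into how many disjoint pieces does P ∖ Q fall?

2

P ∖ Q splits into 2 disjoint pieces (area 10.4167, area 0.5).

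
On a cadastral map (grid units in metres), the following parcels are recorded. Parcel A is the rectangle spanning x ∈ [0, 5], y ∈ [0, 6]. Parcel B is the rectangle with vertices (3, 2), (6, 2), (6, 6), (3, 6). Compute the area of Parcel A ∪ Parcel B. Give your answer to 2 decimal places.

By inclusion–exclusion:
Individual areas: |Parcel A| = 30, |Parcel B| = 12.
|Parcel A∩Parcel B|: x∈[3,5], y∈[2,6] → 2·4 = 8.
|Parcel A ∪ Parcel B| = 42 − 8 = 34.00.

34.00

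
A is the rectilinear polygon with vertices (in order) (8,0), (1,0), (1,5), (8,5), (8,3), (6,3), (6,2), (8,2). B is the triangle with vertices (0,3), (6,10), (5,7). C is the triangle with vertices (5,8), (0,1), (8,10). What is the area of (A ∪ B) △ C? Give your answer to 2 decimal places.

|A ∪ B| = 37.8976.
|(A ∪ B) ∩ C| = 2.3069.
|(A ∪ B) △ C| = 37.8976 + 5.5 − 4.6139 = 38.78.

38.78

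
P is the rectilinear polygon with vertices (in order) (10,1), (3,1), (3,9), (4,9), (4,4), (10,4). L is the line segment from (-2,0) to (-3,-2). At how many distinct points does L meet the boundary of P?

0

The segment lies entirely outside P and never meets its boundary.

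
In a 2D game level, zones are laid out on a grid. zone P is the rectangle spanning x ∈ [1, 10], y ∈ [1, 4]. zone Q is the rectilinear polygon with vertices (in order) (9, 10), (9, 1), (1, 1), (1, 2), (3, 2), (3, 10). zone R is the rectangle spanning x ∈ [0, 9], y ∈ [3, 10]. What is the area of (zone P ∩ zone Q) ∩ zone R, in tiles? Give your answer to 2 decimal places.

6.00

The region (zone P ∩ zone Q) ∩ zone R is the polygon with vertices (9,3), (3,3), (3,4), (9,4).
By the shoelace formula its area is 6.00.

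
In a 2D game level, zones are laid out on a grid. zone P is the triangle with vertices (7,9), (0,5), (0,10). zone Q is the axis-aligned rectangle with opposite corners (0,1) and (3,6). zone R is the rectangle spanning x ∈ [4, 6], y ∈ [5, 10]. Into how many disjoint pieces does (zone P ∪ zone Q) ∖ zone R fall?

(zone P ∪ zone Q) ∖ zone R splits into 2 disjoint pieces (area 28.4107, area 0.3571).

2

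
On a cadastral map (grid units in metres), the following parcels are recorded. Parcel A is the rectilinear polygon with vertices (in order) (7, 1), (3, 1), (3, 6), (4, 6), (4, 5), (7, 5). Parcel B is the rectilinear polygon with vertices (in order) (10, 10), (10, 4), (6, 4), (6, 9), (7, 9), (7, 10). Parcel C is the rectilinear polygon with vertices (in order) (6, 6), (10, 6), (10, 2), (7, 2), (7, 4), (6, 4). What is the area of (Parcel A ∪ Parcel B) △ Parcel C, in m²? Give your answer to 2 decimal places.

|Parcel A ∪ Parcel B| = 39.
|(Parcel A ∪ Parcel B) ∩ Parcel C| = 8.
|(Parcel A ∪ Parcel B) △ Parcel C| = 39 + 14 − 16 = 37.00.

37.00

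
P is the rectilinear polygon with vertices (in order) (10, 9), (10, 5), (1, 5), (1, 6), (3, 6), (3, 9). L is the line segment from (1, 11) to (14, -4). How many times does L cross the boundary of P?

The segment meets the boundary at (6.2,5), (3,8.692).

2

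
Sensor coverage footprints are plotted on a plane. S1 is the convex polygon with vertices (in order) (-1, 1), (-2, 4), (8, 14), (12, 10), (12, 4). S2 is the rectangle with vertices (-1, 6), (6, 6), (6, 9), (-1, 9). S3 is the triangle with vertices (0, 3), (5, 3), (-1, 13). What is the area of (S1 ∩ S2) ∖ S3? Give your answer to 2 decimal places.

|S1 ∩ S2| = 13.5.
|(S1 ∩ S2) ∩ S3| = 3.2.
|(S1 ∩ S2) ∖ S3| = 13.5 − 3.2 = 10.30.

10.30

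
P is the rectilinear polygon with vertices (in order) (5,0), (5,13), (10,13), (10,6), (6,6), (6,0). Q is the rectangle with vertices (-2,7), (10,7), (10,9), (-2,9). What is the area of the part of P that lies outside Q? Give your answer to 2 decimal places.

31.00

|P| = 41, |P∩Q| = 10.
|P ∖ Q| = |P| − |P∩Q| = 41 − 10 = 31.00.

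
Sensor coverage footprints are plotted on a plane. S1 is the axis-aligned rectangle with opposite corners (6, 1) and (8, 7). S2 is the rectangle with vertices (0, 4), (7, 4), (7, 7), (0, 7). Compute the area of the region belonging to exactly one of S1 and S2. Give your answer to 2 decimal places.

|S1∩S2|: x∈[6,7], y∈[4,7] → 1·3 = 3.
|S1 △ S2| = |S1| + |S2| − 2·|S1∩S2| = 12 + 21 − 6 = 27.00.

27.00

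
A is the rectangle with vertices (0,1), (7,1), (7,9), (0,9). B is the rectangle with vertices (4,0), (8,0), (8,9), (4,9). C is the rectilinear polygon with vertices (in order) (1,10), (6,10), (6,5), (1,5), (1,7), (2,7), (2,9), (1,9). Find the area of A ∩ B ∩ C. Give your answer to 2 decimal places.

8.00

The intersection is the polygon with vertices (4,9), (6,9), (6,5), (4,5).
By the shoelace formula its area is 8.00.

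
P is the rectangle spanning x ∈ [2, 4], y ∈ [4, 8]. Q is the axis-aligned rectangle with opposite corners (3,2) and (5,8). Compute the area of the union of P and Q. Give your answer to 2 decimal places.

16.00

By inclusion–exclusion:
Individual areas: |P| = 8, |Q| = 12.
|P∩Q|: x∈[3,4], y∈[4,8] → 1·4 = 4.
|P ∪ Q| = 20 − 4 = 16.00.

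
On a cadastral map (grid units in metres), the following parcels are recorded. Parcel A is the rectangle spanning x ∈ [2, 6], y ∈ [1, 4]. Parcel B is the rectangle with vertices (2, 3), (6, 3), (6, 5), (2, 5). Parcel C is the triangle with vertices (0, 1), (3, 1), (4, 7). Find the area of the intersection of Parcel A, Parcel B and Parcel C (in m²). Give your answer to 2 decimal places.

1.42

The intersection is the polygon with vertices (2,3), (2,4), (3.5,4), (3.333,3).
By the shoelace formula its area is 1.42.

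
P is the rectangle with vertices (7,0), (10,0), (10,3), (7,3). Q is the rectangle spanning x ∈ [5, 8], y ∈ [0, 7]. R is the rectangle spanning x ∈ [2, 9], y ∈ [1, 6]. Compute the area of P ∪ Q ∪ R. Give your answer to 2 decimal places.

45.00

By inclusion–exclusion:
Individual areas: |P| = 9, |Q| = 21, |R| = 35.
|P∩Q|: x∈[7,8], y∈[0,3] → 1·3 = 3.
|P∩R|: x∈[7,9], y∈[1,3] → 2·2 = 4.
|Q∩R|: x∈[5,8], y∈[1,6] → 3·5 = 15.
|P∩Q∩R| = 2.
|P ∪ Q ∪ R| = 65 − 22 + 2 = 45.00.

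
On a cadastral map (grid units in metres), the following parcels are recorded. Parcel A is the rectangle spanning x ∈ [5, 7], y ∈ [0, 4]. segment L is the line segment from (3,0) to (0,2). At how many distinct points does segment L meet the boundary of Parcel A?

0

The segment lies entirely outside Parcel A and never meets its boundary.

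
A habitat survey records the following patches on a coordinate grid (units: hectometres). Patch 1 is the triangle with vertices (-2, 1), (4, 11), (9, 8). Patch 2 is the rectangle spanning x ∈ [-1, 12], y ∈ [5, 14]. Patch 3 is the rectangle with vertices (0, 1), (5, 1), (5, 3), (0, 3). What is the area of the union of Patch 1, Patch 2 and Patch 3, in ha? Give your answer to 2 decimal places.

134.36

By inclusion–exclusion:
Individual areas: |Patch 1| = 34, |Patch 2| = 117, |Patch 3| = 10.
|Patch 1∩Patch 2| = 26.2286.
|Patch 1∩Patch 3| = 0.4156.
|Patch 2∩Patch 3| = 0 (no overlap).
|Patch 1∩Patch 2∩Patch 3| = 0.
|Patch 1 ∪ Patch 2 ∪ Patch 3| = 161 − 26.6442 + 0 = 134.36.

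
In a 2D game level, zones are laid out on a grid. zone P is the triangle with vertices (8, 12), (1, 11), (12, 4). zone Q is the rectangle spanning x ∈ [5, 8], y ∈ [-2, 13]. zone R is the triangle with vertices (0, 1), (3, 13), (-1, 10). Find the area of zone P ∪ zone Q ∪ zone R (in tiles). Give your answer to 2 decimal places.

By inclusion–exclusion:
Individual areas: |zone P| = 30, |zone Q| = 45, |zone R| = 19.5.
|zone P∩zone Q| = 12.8571.
|zone P∩zone R| = 0.7843.
|zone Q∩zone R| = 0.
|zone P∩zone Q∩zone R| = 0.
|zone P ∪ zone Q ∪ zone R| = 94.5 − 13.6415 + 0 = 80.86.

80.86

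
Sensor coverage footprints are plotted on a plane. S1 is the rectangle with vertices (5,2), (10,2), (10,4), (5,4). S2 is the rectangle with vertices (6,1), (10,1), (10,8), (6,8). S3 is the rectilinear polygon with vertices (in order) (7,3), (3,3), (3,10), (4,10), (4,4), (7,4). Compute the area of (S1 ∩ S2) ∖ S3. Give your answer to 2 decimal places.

7.00

|S1 ∩ S2| = 8.
|(S1 ∩ S2) ∩ S3| = 1.
|(S1 ∩ S2) ∖ S3| = 8 − 1 = 7.00.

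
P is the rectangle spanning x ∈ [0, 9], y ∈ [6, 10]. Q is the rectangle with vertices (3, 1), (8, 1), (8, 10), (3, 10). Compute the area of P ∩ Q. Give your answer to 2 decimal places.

20.00

|P∩Q|: x∈[3,8], y∈[6,10] → 5·4 = 20.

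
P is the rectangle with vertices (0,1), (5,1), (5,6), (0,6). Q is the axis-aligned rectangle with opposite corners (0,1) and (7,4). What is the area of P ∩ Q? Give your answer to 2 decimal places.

|P∩Q|: x∈[0,5], y∈[1,4] → 5·3 = 15.

15.00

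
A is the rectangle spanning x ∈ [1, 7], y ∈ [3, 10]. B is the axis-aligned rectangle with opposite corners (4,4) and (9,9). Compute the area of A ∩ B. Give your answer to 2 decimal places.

|A∩B|: x∈[4,7], y∈[4,9] → 3·5 = 15.

15.00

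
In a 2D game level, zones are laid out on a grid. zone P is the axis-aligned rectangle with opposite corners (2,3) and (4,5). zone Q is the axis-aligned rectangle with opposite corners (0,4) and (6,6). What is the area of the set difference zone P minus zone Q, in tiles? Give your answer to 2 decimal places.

2.00

|zone P∩zone Q|: x∈[2,4], y∈[4,5] → 2·1 = 2.
|zone P| = 4.
|zone P ∖ zone Q| = |zone P| − |zone P∩zone Q| = 4 − 2 = 2.00.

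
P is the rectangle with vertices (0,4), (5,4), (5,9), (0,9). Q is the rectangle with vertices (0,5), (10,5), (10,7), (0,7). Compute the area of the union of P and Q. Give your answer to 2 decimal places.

35.00

By inclusion–exclusion:
Individual areas: |P| = 25, |Q| = 20.
|P∩Q|: x∈[0,5], y∈[5,7] → 5·2 = 10.
|P ∪ Q| = 45 − 10 = 35.00.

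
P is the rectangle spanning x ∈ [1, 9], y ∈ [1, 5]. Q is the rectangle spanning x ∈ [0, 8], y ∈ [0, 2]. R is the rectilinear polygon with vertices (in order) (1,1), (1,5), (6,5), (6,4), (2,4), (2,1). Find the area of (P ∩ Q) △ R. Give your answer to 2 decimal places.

13.00

|P ∩ Q| = 7.
|(P ∩ Q) ∩ R| = 1.
|(P ∩ Q) △ R| = 7 + 8 − 2 = 13.00.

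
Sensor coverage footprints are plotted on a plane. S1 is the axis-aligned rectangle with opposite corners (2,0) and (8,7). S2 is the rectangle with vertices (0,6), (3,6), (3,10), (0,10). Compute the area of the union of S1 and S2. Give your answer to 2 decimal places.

53.00

By inclusion–exclusion:
Individual areas: |S1| = 42, |S2| = 12.
|S1∩S2|: x∈[2,3], y∈[6,7] → 1·1 = 1.
|S1 ∪ S2| = 54 − 1 = 53.00.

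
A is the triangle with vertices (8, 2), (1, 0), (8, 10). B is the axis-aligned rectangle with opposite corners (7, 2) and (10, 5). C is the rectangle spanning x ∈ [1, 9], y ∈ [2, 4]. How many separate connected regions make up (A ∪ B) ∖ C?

(A ∪ B) ∖ C splits into 2 disjoint pieces (area 5.6, area 16.6).

2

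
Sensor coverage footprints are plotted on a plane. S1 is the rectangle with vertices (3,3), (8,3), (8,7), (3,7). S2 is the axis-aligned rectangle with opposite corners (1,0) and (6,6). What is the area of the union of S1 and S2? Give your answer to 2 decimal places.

By inclusion–exclusion:
Individual areas: |S1| = 20, |S2| = 30.
|S1∩S2|: x∈[3,6], y∈[3,6] → 3·3 = 9.
|S1 ∪ S2| = 50 − 9 = 41.00.

41.00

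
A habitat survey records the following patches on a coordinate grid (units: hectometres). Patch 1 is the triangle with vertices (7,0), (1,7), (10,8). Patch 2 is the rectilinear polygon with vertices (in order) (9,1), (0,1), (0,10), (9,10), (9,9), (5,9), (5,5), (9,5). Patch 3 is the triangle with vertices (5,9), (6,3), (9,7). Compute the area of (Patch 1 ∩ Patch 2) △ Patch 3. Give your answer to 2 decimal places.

|Patch 1 ∩ Patch 2| = 21.9603.
|(Patch 1 ∩ Patch 2) ∩ Patch 3| = 1.8333.
|(Patch 1 ∩ Patch 2) △ Patch 3| = 21.9603 + 11 − 3.6667 = 29.29.

29.29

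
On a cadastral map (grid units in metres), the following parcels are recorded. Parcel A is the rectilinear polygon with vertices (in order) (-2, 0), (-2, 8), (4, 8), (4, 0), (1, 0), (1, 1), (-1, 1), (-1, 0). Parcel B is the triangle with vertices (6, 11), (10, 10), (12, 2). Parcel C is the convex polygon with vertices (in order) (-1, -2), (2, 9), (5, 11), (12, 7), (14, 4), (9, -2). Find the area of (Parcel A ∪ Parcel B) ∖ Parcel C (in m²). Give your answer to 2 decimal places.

25.59

|Parcel A ∪ Parcel B| = 61.
|(Parcel A ∪ Parcel B) ∩ Parcel C| = 35.4066.
|(Parcel A ∪ Parcel B) ∖ Parcel C| = 61 − 35.4066 = 25.59.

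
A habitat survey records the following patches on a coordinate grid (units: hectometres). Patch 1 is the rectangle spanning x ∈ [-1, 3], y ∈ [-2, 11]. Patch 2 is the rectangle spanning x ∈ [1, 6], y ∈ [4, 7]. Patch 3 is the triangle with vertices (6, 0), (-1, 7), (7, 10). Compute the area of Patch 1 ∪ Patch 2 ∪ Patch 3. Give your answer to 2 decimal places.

By inclusion–exclusion:
Individual areas: |Patch 1| = 52, |Patch 2| = 15, |Patch 3| = 38.5.
|Patch 1∩Patch 2|: x∈[1,3], y∈[4,7] → 2·3 = 6.
|Patch 1∩Patch 3| = 11.
|Patch 2∩Patch 3| = 14.5.
|Patch 1∩Patch 2∩Patch 3| = 5.5.
|Patch 1 ∪ Patch 2 ∪ Patch 3| = 105.5 − 31.5 + 5.5 = 79.50.

79.50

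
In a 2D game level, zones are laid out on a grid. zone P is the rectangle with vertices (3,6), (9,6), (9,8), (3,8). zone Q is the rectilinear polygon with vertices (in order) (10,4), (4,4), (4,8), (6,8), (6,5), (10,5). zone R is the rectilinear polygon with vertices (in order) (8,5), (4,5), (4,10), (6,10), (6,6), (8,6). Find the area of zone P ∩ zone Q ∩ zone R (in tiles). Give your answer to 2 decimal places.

4.00

The intersection is the polygon with vertices (6,6), (4,6), (4,8), (6,8).
By the shoelace formula its area is 4.00.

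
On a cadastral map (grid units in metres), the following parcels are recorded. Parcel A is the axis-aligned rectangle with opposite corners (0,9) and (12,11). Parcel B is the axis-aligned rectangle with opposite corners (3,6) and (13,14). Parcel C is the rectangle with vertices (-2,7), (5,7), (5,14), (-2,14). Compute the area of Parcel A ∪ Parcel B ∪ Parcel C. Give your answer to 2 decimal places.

By inclusion–exclusion:
Individual areas: |Parcel A| = 24, |Parcel B| = 80, |Parcel C| = 49.
|Parcel A∩Parcel B|: x∈[3,12], y∈[9,11] → 9·2 = 18.
|Parcel A∩Parcel C|: x∈[0,5], y∈[9,11] → 5·2 = 10.
|Parcel B∩Parcel C|: x∈[3,5], y∈[7,14] → 2·7 = 14.
|Parcel A∩Parcel B∩Parcel C| = 4.
|Parcel A ∪ Parcel B ∪ Parcel C| = 153 − 42 + 4 = 115.00.

115.00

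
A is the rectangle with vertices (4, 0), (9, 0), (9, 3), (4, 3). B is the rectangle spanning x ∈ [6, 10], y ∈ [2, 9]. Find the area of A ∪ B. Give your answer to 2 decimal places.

By inclusion–exclusion:
Individual areas: |A| = 15, |B| = 28.
|A∩B|: x∈[6,9], y∈[2,3] → 3·1 = 3.
|A ∪ B| = 43 − 3 = 40.00.

40.00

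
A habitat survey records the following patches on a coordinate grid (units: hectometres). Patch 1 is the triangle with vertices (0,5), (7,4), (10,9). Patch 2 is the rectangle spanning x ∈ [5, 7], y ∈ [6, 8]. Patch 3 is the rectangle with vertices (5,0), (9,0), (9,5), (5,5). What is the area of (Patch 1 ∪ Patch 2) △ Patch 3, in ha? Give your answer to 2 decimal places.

36.17

|Patch 1 ∪ Patch 2| = 20.2.
|(Patch 1 ∪ Patch 2) ∩ Patch 3| = 2.0143.
|(Patch 1 ∪ Patch 2) △ Patch 3| = 20.2 + 20 − 4.0286 = 36.17.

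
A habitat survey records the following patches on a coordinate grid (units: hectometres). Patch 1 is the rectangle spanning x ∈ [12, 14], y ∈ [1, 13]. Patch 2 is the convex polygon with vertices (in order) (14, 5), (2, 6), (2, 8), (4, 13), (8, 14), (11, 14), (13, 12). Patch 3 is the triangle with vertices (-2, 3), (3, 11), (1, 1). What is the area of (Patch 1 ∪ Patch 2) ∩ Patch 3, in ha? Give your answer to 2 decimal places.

The region (Patch 1 ∪ Patch 2) ∩ Patch 3 is the polygon with vertices (2,8), (2.8,10), (2,6).
By the shoelace formula its area is 0.80.

0.80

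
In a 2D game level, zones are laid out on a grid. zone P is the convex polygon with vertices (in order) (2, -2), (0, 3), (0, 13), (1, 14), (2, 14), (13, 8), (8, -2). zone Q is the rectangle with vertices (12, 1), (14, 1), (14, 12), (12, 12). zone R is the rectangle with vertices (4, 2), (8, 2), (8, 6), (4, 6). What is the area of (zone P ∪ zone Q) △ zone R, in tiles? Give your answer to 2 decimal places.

|zone P ∪ zone Q| = 165.2273.
|(zone P ∪ zone Q) ∩ zone R| = 16.
|(zone P ∪ zone Q) △ zone R| = 165.2273 + 16 − 32 = 149.23.

149.23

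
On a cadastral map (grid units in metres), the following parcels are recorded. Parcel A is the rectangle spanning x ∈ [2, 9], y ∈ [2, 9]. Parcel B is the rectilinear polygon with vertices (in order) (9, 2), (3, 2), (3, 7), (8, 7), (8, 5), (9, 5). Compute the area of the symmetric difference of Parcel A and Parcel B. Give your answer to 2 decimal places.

|Parcel A| = 49, |Parcel B| = 28, |Parcel A∩Parcel B| = 28.
|Parcel A △ Parcel B| = |Parcel A| + |Parcel B| − 2·|Parcel A∩Parcel B| = 49 + 28 − 56 = 21.00.

21.00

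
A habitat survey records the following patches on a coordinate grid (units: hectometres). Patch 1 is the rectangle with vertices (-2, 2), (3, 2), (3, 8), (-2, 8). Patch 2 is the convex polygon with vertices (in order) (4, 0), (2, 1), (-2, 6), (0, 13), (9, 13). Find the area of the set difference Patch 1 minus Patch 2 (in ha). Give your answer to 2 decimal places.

|Patch 1| = 30, |Patch 1∩Patch 2| = 23.0286.
|Patch 1 ∖ Patch 2| = |Patch 1| − |Patch 1∩Patch 2| = 30 − 23.0286 = 6.97.

6.97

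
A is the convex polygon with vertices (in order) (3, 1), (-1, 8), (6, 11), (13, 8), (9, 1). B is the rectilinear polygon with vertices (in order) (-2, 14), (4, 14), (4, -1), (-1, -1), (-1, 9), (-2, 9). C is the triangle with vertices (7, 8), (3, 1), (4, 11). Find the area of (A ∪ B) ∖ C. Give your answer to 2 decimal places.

128.40

|A ∪ B| = 144.6429.
|(A ∪ B) ∩ C| = 16.2429.
|(A ∪ B) ∖ C| = 144.6429 − 16.2429 = 128.40.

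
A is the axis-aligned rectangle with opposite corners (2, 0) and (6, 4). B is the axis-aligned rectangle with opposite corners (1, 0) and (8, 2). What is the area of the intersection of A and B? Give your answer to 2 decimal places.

|A∩B|: x∈[2,6], y∈[0,2] → 4·2 = 8.

8.00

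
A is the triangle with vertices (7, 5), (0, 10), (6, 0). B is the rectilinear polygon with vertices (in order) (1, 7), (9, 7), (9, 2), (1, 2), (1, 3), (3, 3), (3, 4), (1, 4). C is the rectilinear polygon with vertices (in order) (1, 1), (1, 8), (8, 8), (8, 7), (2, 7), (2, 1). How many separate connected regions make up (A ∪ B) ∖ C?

2

(A ∪ B) ∖ C splits into 2 disjoint pieces (area 1.6, area 35.6).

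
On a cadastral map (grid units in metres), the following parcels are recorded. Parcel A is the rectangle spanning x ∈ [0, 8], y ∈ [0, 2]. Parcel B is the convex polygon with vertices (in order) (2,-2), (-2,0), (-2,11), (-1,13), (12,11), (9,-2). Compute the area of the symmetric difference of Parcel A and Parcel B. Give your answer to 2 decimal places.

|Parcel A| = 16, |Parcel B| = 172.5, |Parcel A∩Parcel B| = 16.
|Parcel A △ Parcel B| = |Parcel A| + |Parcel B| − 2·|Parcel A∩Parcel B| = 16 + 172.5 − 32 = 156.50.

156.50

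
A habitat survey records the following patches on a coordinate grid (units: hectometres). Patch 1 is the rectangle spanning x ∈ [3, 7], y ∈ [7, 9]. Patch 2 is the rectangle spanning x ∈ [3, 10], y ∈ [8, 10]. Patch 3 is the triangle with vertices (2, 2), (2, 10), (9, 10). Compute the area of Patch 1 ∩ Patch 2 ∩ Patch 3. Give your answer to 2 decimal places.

The intersection is the polygon with vertices (7,8), (3,8), (3,9), (7,9).
By the shoelace formula its area is 4.00.

4.00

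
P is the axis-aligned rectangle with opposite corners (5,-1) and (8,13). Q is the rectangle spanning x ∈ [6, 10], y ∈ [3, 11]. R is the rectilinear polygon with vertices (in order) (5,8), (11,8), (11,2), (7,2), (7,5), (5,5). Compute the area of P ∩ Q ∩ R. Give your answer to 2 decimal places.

8.00

The intersection is the polygon with vertices (7,3), (7,5), (6,5), (6,8), (8,8), (8,3).
By the shoelace formula its area is 8.00.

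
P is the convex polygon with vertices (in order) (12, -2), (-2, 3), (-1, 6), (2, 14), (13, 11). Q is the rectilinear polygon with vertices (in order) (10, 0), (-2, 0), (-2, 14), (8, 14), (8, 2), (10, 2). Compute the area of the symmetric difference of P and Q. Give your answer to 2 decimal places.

|P| = 160.5, |Q| = 144, |P∩Q| = 104.9909.
|P △ Q| = |P| + |Q| − 2·|P∩Q| = 160.5 + 144 − 209.9818 = 94.52.

94.52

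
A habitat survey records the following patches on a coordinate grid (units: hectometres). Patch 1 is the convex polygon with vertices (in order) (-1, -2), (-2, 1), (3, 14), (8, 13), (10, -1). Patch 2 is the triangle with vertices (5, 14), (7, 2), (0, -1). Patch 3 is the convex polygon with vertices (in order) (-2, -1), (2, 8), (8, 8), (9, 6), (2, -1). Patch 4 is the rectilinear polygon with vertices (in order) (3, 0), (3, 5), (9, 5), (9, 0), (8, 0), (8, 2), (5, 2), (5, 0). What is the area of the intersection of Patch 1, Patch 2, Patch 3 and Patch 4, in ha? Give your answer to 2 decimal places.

11.46

The intersection is the polygon with vertices (5,2), (3.5,0.5), (3,0.286), (3,5), (6.5,5), (6.714,3.714).
By the shoelace formula its area is 11.46.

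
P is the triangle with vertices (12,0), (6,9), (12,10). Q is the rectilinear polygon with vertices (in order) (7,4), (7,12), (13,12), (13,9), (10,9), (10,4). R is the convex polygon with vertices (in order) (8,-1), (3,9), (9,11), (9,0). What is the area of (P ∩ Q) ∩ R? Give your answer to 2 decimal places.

6.67

The region (P ∩ Q) ∩ R is the polygon with vertices (7,9.167), (9,9.5), (9,4.5), (7,7.5).
By the shoelace formula its area is 6.67.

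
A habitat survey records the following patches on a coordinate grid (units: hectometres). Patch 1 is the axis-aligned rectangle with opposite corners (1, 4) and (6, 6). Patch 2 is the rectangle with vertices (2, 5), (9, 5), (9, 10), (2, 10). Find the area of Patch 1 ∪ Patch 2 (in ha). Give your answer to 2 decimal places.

By inclusion–exclusion:
Individual areas: |Patch 1| = 10, |Patch 2| = 35.
|Patch 1∩Patch 2|: x∈[2,6], y∈[5,6] → 4·1 = 4.
|Patch 1 ∪ Patch 2| = 45 − 4 = 41.00.

41.00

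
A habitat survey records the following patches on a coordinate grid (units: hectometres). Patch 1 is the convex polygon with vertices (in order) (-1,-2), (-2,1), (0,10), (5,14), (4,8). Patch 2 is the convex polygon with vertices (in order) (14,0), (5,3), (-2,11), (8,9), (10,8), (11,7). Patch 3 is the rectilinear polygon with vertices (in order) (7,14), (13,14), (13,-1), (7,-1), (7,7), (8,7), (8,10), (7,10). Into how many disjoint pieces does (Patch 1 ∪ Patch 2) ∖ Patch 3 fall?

(Patch 1 ∪ Patch 2) ∖ Patch 3 splits into 2 disjoint pieces (area 71.2201, area 1).

2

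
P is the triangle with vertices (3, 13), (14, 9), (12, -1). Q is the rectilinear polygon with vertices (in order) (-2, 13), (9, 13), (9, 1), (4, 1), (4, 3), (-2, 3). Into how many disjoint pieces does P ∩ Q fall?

P ∩ Q is a single connected region.

1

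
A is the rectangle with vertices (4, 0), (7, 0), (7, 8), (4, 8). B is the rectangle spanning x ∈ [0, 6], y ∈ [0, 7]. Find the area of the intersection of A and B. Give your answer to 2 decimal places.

|A∩B|: x∈[4,6], y∈[0,7] → 2·7 = 14.

14.00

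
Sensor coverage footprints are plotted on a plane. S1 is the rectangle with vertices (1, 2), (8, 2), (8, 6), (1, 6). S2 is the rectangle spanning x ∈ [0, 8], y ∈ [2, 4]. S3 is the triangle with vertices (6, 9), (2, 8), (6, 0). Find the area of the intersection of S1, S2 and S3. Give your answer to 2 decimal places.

3.00

The intersection is the polygon with vertices (5,2), (4,4), (6,4), (6,2).
By the shoelace formula its area is 3.00.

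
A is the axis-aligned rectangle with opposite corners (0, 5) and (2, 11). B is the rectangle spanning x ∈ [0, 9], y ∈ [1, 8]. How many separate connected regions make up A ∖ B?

A ∖ B is a single connected region.

1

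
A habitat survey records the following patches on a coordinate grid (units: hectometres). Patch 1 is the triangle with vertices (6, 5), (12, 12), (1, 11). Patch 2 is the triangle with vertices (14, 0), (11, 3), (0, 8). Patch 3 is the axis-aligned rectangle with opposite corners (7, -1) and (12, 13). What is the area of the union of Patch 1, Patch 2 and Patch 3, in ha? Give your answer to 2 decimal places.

By inclusion–exclusion:
Individual areas: |Patch 1| = 35.5, |Patch 2| = 9, |Patch 3| = 70.
|Patch 1∩Patch 2| = 0.0728.
|Patch 1∩Patch 3| = 13.447.
|Patch 2∩Patch 3| = 5.2792.
|Patch 1∩Patch 2∩Patch 3| = 0.
|Patch 1 ∪ Patch 2 ∪ Patch 3| = 114.5 − 18.799 + 0 = 95.70.

95.70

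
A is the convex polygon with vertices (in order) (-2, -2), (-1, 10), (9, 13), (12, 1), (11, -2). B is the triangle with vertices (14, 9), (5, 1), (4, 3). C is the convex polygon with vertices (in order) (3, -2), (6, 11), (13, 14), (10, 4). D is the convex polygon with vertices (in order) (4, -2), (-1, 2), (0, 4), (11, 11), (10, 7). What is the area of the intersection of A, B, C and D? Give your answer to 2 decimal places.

The intersection is the polygon with vertices (4.105,2.789), (4.179,3.107), (9.556,6.333), (7.455,3.182), (5,1).
By the shoelace formula its area is 8.77.

8.77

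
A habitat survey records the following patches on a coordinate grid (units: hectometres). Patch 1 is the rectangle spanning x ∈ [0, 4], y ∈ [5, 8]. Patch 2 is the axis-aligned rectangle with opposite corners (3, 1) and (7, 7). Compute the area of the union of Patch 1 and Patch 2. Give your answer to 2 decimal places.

By inclusion–exclusion:
Individual areas: |Patch 1| = 12, |Patch 2| = 24.
|Patch 1∩Patch 2|: x∈[3,4], y∈[5,7] → 1·2 = 2.
|Patch 1 ∪ Patch 2| = 36 − 2 = 34.00.

34.00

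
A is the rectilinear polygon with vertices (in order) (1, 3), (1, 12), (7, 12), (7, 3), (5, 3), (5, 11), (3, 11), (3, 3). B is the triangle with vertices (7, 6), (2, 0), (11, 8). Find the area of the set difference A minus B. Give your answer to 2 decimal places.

35.57

|A| = 38, |A∩B| = 2.4264.
|A ∖ B| = |A| − |A∩B| = 38 − 2.4264 = 35.57.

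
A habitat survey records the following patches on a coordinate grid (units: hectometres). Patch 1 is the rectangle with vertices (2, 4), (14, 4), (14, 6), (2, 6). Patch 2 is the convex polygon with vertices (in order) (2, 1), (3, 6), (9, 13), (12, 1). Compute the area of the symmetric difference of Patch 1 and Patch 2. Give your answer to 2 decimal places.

62.70

|Patch 1| = 24, |Patch 2| = 71.5, |Patch 1∩Patch 2| = 16.4.
|Patch 1 △ Patch 2| = |Patch 1| + |Patch 2| − 2·|Patch 1∩Patch 2| = 24 + 71.5 − 32.8 = 62.70.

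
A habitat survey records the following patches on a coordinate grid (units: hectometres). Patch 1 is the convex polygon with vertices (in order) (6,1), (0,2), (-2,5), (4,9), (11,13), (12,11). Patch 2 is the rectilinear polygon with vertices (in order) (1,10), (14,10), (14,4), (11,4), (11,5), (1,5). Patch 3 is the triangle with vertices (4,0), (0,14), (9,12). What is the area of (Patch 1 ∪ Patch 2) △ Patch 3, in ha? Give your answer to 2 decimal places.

94.98

|Patch 1 ∪ Patch 2| = 109.375.
|(Patch 1 ∪ Patch 2) ∩ Patch 3| = 36.6962.
|(Patch 1 ∪ Patch 2) △ Patch 3| = 109.375 + 59 − 73.3923 = 94.98.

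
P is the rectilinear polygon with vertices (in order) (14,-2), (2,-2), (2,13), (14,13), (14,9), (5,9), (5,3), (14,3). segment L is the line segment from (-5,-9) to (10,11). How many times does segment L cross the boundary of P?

3

The segment meets the boundary at (8.5,9), (5,4.333), (2,0.333).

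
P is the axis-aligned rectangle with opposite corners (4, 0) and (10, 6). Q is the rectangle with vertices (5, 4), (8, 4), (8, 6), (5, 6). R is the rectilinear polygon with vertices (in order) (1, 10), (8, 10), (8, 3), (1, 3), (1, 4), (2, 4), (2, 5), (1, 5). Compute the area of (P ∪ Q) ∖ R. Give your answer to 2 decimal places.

|P ∪ Q| = 36.
|(P ∪ Q) ∩ R| = 12.
|(P ∪ Q) ∖ R| = 36 − 12 = 24.00.

24.00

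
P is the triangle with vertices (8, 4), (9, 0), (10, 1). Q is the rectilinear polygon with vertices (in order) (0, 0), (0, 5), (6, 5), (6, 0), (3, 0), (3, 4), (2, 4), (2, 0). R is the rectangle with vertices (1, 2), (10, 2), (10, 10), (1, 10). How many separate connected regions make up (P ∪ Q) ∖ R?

(P ∪ Q) ∖ R splits into 3 disjoint pieces (area 1.6667, area 7, area 6).

3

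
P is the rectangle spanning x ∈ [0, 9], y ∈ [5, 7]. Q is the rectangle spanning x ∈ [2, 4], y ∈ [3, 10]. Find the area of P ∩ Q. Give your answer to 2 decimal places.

|P∩Q|: x∈[2,4], y∈[5,7] → 2·2 = 4.

4.00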